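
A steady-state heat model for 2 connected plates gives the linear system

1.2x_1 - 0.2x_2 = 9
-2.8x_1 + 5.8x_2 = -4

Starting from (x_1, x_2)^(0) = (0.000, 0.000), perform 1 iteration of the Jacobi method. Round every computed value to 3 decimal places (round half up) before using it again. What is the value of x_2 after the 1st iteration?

-0.690

Iteration 1:
  x_1 = (9 - (-0.2)·0.000) / (1.2) = 7.500
  x_2 = (-4 - (-2.8)·0.000) / (5.8) = -0.690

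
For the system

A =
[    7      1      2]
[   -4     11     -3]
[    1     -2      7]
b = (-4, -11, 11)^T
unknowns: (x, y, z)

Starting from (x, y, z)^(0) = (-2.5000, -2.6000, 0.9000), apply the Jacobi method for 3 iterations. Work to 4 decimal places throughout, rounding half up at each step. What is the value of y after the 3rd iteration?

Iteration 1:
  x = (-4 - (1)·-2.6000 - (2)·0.9000) / (7) = -0.4571
  y = (-11 - (-4)·-2.5000 - (-3)·0.9000) / (11) = -1.6636
  z = (11 - (1)·-2.5000 - (-2)·-2.6000) / (7) = 1.1857
Iteration 2:
  x = (-4 - (1)·-1.6636 - (2)·1.1857) / (7) = -0.6725
  y = (-11 - (-4)·-0.4571 - (-3)·1.1857) / (11) = -0.8428
  z = (11 - (1)·-0.4571 - (-2)·-1.6636) / (7) = 1.1614
Iteration 3:
  x = (-4 - (1)·-0.8428 - (2)·1.1614) / (7) = -0.7829
  y = (-11 - (-4)·-0.6725 - (-3)·1.1614) / (11) = -0.9278
  z = (11 - (1)·-0.6725 - (-2)·-0.8428) / (7) = 1.4267

-0.9278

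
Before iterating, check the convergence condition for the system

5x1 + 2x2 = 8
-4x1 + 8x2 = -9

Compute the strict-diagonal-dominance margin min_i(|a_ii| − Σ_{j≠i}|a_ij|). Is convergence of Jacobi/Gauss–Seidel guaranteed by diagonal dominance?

3

row 1: |5| − (2) = 3
row 2: |8| − (4) = 4
minimum over rows = 3 → strictly diagonally dominant (convergence guaranteed)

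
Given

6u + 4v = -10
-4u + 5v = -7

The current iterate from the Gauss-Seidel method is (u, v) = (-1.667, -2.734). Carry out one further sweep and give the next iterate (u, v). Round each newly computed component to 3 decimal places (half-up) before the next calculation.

One sweep:
  u = (-10 - (4)·-2.734) / (6) = 0.156
  v = (-7 - (-4)·0.156) / (5) = -1.275

(0.156, -1.275)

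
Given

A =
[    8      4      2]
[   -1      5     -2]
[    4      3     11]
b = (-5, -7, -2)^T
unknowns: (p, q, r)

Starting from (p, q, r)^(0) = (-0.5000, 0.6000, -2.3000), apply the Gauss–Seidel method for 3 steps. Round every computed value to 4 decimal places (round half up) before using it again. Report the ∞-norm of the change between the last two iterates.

0.4970

Iteration 1:
  p = (-5 - (4)·0.6000 - (2)·-2.3000) / (8) = -0.3500
  q = (-7 - (-1)·-0.3500 - (-2)·-2.3000) / (5) = -2.3900
  r = (-2 - (4)·-0.3500 - (3)·-2.3900) / (11) = 0.5973
Iteration 2:
  p = (-5 - (4)·-2.3900 - (2)·0.5973) / (8) = 0.4207
  q = (-7 - (-1)·0.4207 - (-2)·0.5973) / (5) = -1.0769
  r = (-2 - (4)·0.4207 - (3)·-1.0769) / (11) = -0.0411
Iteration 3:
  p = (-5 - (4)·-1.0769 - (2)·-0.0411) / (8) = -0.0763
  q = (-7 - (-1)·-0.0763 - (-2)·-0.0411) / (5) = -1.4317
  r = (-2 - (4)·-0.0763 - (3)·-1.4317) / (11) = 0.2364
Change: (-0.4970, -0.3548, 0.2775) → max |·| = 0.4970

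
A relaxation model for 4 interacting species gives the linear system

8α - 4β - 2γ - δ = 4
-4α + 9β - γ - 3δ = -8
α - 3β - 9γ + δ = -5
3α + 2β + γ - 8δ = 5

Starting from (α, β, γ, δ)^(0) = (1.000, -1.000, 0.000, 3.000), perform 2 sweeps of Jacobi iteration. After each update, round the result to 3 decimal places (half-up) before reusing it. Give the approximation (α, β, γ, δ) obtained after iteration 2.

(1.049, -0.741, 0.356, -0.179)

Iteration 1:
  α = (4 - (-4)·-1.000 - (-2)·0.000 - (-1)·3.000) / (8) = 0.375
  β = (-8 - (-4)·1.000 - (-1)·0.000 - (-3)·3.000) / (9) = 0.556
  γ = (-5 - (1)·1.000 - (-3)·-1.000 - (1)·3.000) / (-9) = 1.333
  δ = (5 - (3)·1.000 - (2)·-1.000 - (1)·0.000) / (-8) = -0.500
Iteration 2:
  α = (4 - (-4)·0.556 - (-2)·1.333 - (-1)·-0.500) / (8) = 1.049
  β = (-8 - (-4)·0.375 - (-1)·1.333 - (-3)·-0.500) / (9) = -0.741
  γ = (-5 - (1)·0.375 - (-3)·0.556 - (1)·-0.500) / (-9) = 0.356
  δ = (5 - (3)·0.375 - (2)·0.556 - (1)·1.333) / (-8) = -0.179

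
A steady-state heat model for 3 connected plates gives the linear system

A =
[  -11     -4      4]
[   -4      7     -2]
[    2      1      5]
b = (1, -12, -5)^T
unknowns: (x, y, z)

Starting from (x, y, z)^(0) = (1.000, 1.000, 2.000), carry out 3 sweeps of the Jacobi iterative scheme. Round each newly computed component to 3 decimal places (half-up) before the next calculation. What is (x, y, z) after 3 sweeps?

(0.280, -2.264, -0.411)

Iteration 1:
  x = (1 - (-4)·1.000 - (4)·2.000) / (-11) = 0.273
  y = (-12 - (-4)·1.000 - (-2)·2.000) / (7) = -0.571
  z = (-5 - (2)·1.000 - (1)·1.000) / (5) = -1.600
Iteration 2:
  x = (1 - (-4)·-0.571 - (4)·-1.600) / (-11) = -0.465
  y = (-12 - (-4)·0.273 - (-2)·-1.600) / (7) = -2.015
  z = (-5 - (2)·0.273 - (1)·-0.571) / (5) = -0.995
Iteration 3:
  x = (1 - (-4)·-2.015 - (4)·-0.995) / (-11) = 0.280
  y = (-12 - (-4)·-0.465 - (-2)·-0.995) / (7) = -2.264
  z = (-5 - (2)·-0.465 - (1)·-2.015) / (5) = -0.411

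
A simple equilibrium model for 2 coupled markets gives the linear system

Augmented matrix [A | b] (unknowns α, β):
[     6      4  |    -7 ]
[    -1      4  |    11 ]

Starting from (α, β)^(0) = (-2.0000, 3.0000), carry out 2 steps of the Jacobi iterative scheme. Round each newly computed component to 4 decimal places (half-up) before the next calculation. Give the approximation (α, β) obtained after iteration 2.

Iteration 1:
  α = (-7 - (4)·3.0000) / (6) = -3.1667
  β = (11 - (-1)·-2.0000) / (4) = 2.2500
Iteration 2:
  α = (-7 - (4)·2.2500) / (6) = -2.6667
  β = (11 - (-1)·-3.1667) / (4) = 1.9583

(-2.6667, 1.9583)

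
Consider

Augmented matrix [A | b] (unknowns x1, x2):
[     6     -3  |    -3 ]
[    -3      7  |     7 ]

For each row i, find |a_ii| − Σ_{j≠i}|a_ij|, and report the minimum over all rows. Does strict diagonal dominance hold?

row 1: |6| − (3) = 3
row 2: |7| − (3) = 4
minimum over rows = 3 → strictly diagonally dominant (convergence guaranteed)

3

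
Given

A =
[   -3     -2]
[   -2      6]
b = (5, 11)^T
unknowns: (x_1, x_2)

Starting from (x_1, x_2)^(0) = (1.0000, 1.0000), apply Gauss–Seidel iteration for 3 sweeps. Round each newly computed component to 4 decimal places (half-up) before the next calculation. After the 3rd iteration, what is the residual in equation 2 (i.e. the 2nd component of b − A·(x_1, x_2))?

Iteration 1:
  x_1 = (5 - (-2)·1.0000) / (-3) = -2.3333
  x_2 = (11 - (-2)·-2.3333) / (6) = 1.0556
Iteration 2:
  x_1 = (5 - (-2)·1.0556) / (-3) = -2.3704
  x_2 = (11 - (-2)·-2.3704) / (6) = 1.0432
Iteration 3:
  x_1 = (5 - (-2)·1.0432) / (-3) = -2.3621
  x_2 = (11 - (-2)·-2.3621) / (6) = 1.0460
Residual b − A·x = (0.0057, -0.0002)

-0.0002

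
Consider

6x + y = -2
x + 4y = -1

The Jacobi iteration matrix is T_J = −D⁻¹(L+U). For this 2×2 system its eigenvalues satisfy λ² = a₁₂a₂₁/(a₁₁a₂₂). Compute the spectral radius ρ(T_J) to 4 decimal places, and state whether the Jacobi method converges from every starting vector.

a₁₂a₂₁/(a₁₁a₂₂) = (1)·(1) / ((6)·(4)) = 0.041667
ρ = √|0.041667| = √0.041667 = 0.2041
ρ < 1, so Jacobi converges

0.2041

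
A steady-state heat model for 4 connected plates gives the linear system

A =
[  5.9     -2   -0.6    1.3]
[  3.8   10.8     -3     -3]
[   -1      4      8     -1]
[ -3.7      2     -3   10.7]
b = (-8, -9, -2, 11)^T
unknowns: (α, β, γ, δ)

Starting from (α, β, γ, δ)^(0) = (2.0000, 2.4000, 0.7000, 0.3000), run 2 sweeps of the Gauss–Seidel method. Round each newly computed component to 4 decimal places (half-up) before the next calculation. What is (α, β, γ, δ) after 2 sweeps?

(-1.6847, -0.0219, -0.3392, 0.3545)

Iteration 1:
  α = (-8 - (-2)·2.4000 - (-0.6)·0.7000 - (1.3)·0.3000) / (5.9) = -0.5373
  β = (-9 - (3.8)·-0.5373 - (-3)·0.7000 - (-3)·0.3000) / (10.8) = -0.3665
  γ = (-2 - (-1)·-0.5373 - (4)·-0.3665 - (-1)·0.3000) / (8) = -0.0964
  δ = (11 - (-3.7)·-0.5373 - (2)·-0.3665 - (-3)·-0.0964) / (10.7) = 0.8837
Iteration 2:
  α = (-8 - (-2)·-0.3665 - (-0.6)·-0.0964 - (1.3)·0.8837) / (5.9) = -1.6847
  β = (-9 - (3.8)·-1.6847 - (-3)·-0.0964 - (-3)·0.8837) / (10.8) = -0.0219
  γ = (-2 - (-1)·-1.6847 - (4)·-0.0219 - (-1)·0.8837) / (8) = -0.3392
  δ = (11 - (-3.7)·-1.6847 - (2)·-0.0219 - (-3)·-0.3392) / (10.7) = 0.3545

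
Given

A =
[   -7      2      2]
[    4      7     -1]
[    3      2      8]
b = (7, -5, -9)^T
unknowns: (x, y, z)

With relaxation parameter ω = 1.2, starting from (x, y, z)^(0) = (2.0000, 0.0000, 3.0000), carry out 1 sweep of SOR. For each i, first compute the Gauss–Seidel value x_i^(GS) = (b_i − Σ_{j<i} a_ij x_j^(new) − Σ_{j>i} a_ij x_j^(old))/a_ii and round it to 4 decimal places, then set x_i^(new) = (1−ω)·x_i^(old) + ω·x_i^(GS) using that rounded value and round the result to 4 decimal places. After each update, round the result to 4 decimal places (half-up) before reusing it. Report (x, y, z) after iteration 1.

Iteration 1:
  x: GS value = (7 - (2)·0.0000 - (2)·3.0000) / (-7) = -0.1429;  x ← (1−ω)·2.0000 + ω·-0.1429 = -0.5715
  y: GS value = (-5 - (4)·-0.5715 - (-1)·3.0000) / (7) = 0.0409;  y ← (1−ω)·0.0000 + ω·0.0409 = 0.0491
  z: GS value = (-9 - (3)·-0.5715 - (2)·0.0491) / (8) = -0.9230;  z ← (1−ω)·3.0000 + ω·-0.9230 = -1.7076

(-0.5715, 0.0491, -1.7076)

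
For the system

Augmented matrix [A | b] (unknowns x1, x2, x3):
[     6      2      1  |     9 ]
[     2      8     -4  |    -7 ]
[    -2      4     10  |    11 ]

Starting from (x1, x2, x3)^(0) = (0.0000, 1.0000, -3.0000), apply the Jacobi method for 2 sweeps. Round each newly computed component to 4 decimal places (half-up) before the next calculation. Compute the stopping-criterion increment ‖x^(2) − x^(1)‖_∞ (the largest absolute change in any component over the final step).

1.6833

Iteration 1:
  x1 = (9 - (2)·1.0000 - (1)·-3.0000) / (6) = 1.6667
  x2 = (-7 - (2)·0.0000 - (-4)·-3.0000) / (8) = -2.3750
  x3 = (11 - (-2)·0.0000 - (4)·1.0000) / (10) = 0.7000
Iteration 2:
  x1 = (9 - (2)·-2.3750 - (1)·0.7000) / (6) = 2.1750
  x2 = (-7 - (2)·1.6667 - (-4)·0.7000) / (8) = -0.9417
  x3 = (11 - (-2)·1.6667 - (4)·-2.3750) / (10) = 2.3833
Change: (0.5083, 1.4333, 1.6833) → max |·| = 1.6833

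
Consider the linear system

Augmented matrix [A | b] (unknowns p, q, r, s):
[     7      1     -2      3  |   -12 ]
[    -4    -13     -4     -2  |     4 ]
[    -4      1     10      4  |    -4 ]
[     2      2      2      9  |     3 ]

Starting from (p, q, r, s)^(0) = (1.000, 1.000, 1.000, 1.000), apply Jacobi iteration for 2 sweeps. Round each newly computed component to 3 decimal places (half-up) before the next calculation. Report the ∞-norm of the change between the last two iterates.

Iteration 1:
  p = (-12 - (1)·1.000 - (-2)·1.000 - (3)·1.000) / (7) = -2.000
  q = (4 - (-4)·1.000 - (-4)·1.000 - (-2)·1.000) / (-13) = -1.077
  r = (-4 - (-4)·1.000 - (1)·1.000 - (4)·1.000) / (10) = -0.500
  s = (3 - (2)·1.000 - (2)·1.000 - (2)·1.000) / (9) = -0.333
Iteration 2:
  p = (-12 - (1)·-1.077 - (-2)·-0.500 - (3)·-0.333) / (7) = -1.561
  q = (4 - (-4)·-2.000 - (-4)·-0.500 - (-2)·-0.333) / (-13) = 0.513
  r = (-4 - (-4)·-2.000 - (1)·-1.077 - (4)·-0.333) / (10) = -0.959
  s = (3 - (2)·-2.000 - (2)·-1.077 - (2)·-0.500) / (9) = 1.128
Change: (0.439, 1.590, -0.459, 1.461) → max |·| = 1.590

1.590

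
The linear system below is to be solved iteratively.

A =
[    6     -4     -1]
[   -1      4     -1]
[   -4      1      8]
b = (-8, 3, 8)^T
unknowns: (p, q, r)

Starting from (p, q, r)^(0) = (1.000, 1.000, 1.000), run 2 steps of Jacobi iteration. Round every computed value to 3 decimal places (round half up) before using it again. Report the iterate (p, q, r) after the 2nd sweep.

(-0.271, 0.969, 0.594)

Iteration 1:
  p = (-8 - (-4)·1.000 - (-1)·1.000) / (6) = -0.500
  q = (3 - (-1)·1.000 - (-1)·1.000) / (4) = 1.250
  r = (8 - (-4)·1.000 - (1)·1.000) / (8) = 1.375
Iteration 2:
  p = (-8 - (-4)·1.250 - (-1)·1.375) / (6) = -0.271
  q = (3 - (-1)·-0.500 - (-1)·1.375) / (4) = 0.969
  r = (8 - (-4)·-0.500 - (1)·1.250) / (8) = 0.594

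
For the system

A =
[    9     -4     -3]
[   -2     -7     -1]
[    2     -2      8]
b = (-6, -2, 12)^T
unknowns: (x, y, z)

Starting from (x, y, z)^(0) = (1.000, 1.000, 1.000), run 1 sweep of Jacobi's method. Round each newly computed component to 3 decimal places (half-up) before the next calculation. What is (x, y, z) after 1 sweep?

Iteration 1:
  x = (-6 - (-4)·1.000 - (-3)·1.000) / (9) = 0.111
  y = (-2 - (-2)·1.000 - (-1)·1.000) / (-7) = -0.143
  z = (12 - (2)·1.000 - (-2)·1.000) / (8) = 1.500

(0.111, -0.143, 1.500)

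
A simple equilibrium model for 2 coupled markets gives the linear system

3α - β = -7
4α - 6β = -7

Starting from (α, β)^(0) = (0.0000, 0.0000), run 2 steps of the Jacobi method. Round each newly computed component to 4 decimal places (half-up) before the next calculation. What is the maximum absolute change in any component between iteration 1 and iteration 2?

1.5556

Iteration 1:
  α = (-7 - (-1)·0.0000) / (3) = -2.3333
  β = (-7 - (4)·0.0000) / (-6) = 1.1667
Iteration 2:
  α = (-7 - (-1)·1.1667) / (3) = -1.9444
  β = (-7 - (4)·-2.3333) / (-6) = -0.3889
Change: (0.3889, -1.5556) → max |·| = 1.5556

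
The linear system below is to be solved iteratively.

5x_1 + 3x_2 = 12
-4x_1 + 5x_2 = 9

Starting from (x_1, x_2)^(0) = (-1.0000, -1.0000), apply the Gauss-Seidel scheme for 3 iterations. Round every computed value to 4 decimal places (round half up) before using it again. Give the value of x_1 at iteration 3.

1.3776

Iteration 1:
  x_1 = (12 - (3)·-1.0000) / (5) = 3.0000
  x_2 = (9 - (-4)·3.0000) / (5) = 4.2000
Iteration 2:
  x_1 = (12 - (3)·4.2000) / (5) = -0.1200
  x_2 = (9 - (-4)·-0.1200) / (5) = 1.7040
Iteration 3:
  x_1 = (12 - (3)·1.7040) / (5) = 1.3776
  x_2 = (9 - (-4)·1.3776) / (5) = 2.9021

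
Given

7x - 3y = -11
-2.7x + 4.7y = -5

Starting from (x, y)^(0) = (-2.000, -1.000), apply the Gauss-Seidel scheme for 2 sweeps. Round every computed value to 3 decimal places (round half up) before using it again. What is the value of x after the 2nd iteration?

Iteration 1:
  x = (-11 - (-3)·-1.000) / (7) = -2.000
  y = (-5 - (-2.7)·-2.000) / (4.7) = -2.213
Iteration 2:
  x = (-11 - (-3)·-2.213) / (7) = -2.520
  y = (-5 - (-2.7)·-2.520) / (4.7) = -2.511

-2.520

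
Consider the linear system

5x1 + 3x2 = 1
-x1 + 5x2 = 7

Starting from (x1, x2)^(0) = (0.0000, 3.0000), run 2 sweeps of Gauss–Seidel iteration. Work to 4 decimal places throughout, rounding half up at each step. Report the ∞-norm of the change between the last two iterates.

Iteration 1:
  x1 = (1 - (3)·3.0000) / (5) = -1.6000
  x2 = (7 - (-1)·-1.6000) / (5) = 1.0800
Iteration 2:
  x1 = (1 - (3)·1.0800) / (5) = -0.4480
  x2 = (7 - (-1)·-0.4480) / (5) = 1.3104
Change: (1.1520, 0.2304) → max |·| = 1.1520

1.1520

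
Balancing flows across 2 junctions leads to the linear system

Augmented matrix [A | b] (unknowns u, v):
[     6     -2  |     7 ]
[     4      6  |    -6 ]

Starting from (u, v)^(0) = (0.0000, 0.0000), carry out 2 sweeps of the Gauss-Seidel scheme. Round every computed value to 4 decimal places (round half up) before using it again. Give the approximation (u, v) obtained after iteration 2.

Iteration 1:
  u = (7 - (-2)·0.0000) / (6) = 1.1667
  v = (-6 - (4)·1.1667) / (6) = -1.7778
Iteration 2:
  u = (7 - (-2)·-1.7778) / (6) = 0.5741
  v = (-6 - (4)·0.5741) / (6) = -1.3827

(0.5741, -1.3827)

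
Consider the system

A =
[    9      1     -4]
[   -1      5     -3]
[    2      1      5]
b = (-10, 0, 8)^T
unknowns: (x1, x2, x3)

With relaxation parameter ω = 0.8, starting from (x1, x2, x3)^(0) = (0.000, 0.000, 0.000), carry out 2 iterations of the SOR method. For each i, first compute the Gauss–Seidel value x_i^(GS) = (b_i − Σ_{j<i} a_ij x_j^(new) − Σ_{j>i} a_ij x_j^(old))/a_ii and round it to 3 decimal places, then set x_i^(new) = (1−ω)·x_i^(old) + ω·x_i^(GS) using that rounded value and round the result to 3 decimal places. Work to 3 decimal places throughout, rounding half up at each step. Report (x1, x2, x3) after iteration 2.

Iteration 1:
  x1: GS value = (-10 - (1)·0.000 - (-4)·0.000) / (9) = -1.111;  x1 ← (1−ω)·0.000 + ω·-1.111 = -0.889
  x2: GS value = (0 - (-1)·-0.889 - (-3)·0.000) / (5) = -0.178;  x2 ← (1−ω)·0.000 + ω·-0.178 = -0.142
  x3: GS value = (8 - (2)·-0.889 - (1)·-0.142) / (5) = 1.984;  x3 ← (1−ω)·0.000 + ω·1.984 = 1.587
Iteration 2:
  x1: GS value = (-10 - (1)·-0.142 - (-4)·1.587) / (9) = -0.390;  x1 ← (1−ω)·-0.889 + ω·-0.390 = -0.490
  x2: GS value = (0 - (-1)·-0.490 - (-3)·1.587) / (5) = 0.854;  x2 ← (1−ω)·-0.142 + ω·0.854 = 0.655
  x3: GS value = (8 - (2)·-0.490 - (1)·0.655) / (5) = 1.665;  x3 ← (1−ω)·1.587 + ω·1.665 = 1.649

(-0.490, 0.655, 1.649)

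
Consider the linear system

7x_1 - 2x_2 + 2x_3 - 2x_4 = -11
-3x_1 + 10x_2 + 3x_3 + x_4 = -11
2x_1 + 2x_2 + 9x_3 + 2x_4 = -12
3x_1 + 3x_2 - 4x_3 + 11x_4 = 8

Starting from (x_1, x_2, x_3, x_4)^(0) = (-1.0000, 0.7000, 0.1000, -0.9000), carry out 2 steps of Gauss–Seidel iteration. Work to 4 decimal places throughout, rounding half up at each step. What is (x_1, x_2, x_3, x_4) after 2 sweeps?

(-1.4769, -1.5605, -0.9793, 1.1995)

Iteration 1:
  x_1 = (-11 - (-2)·0.7000 - (2)·0.1000 - (-2)·-0.9000) / (7) = -1.6571
  x_2 = (-11 - (-3)·-1.6571 - (3)·0.1000 - (1)·-0.9000) / (10) = -1.5371
  x_3 = (-12 - (2)·-1.6571 - (2)·-1.5371 - (2)·-0.9000) / (9) = -0.4235
  x_4 = (8 - (3)·-1.6571 - (3)·-1.5371 - (-4)·-0.4235) / (11) = 1.4444
Iteration 2:
  x_1 = (-11 - (-2)·-1.5371 - (2)·-0.4235 - (-2)·1.4444) / (7) = -1.4769
  x_2 = (-11 - (-3)·-1.4769 - (3)·-0.4235 - (1)·1.4444) / (10) = -1.5605
  x_3 = (-12 - (2)·-1.4769 - (2)·-1.5605 - (2)·1.4444) / (9) = -0.9793
  x_4 = (8 - (3)·-1.4769 - (3)·-1.5605 - (-4)·-0.9793) / (11) = 1.1995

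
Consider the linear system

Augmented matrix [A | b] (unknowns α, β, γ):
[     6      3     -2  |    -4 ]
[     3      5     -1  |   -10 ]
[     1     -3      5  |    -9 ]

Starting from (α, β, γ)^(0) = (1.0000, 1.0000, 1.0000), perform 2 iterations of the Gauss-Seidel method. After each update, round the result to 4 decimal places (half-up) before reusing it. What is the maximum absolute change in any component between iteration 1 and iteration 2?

0.6900

Iteration 1:
  α = (-4 - (3)·1.0000 - (-2)·1.0000) / (6) = -0.8333
  β = (-10 - (3)·-0.8333 - (-1)·1.0000) / (5) = -1.3000
  γ = (-9 - (1)·-0.8333 - (-3)·-1.3000) / (5) = -2.4133
Iteration 2:
  α = (-4 - (3)·-1.3000 - (-2)·-2.4133) / (6) = -0.8211
  β = (-10 - (3)·-0.8211 - (-1)·-2.4133) / (5) = -1.9900
  γ = (-9 - (1)·-0.8211 - (-3)·-1.9900) / (5) = -2.8298
Change: (0.0122, -0.6900, -0.4165) → max |·| = 0.6900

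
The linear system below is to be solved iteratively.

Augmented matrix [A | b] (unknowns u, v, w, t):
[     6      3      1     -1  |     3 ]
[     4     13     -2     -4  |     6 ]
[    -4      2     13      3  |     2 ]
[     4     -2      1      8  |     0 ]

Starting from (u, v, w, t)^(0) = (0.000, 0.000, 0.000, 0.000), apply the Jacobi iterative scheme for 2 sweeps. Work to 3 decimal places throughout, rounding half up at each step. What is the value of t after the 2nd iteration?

Iteration 1:
  u = (3 - (3)·0.000 - (1)·0.000 - (-1)·0.000) / (6) = 0.500
  v = (6 - (4)·0.000 - (-2)·0.000 - (-4)·0.000) / (13) = 0.462
  w = (2 - (-4)·0.000 - (2)·0.000 - (3)·0.000) / (13) = 0.154
  t = (0 - (4)·0.000 - (-2)·0.000 - (1)·0.000) / (8) = 0.000
Iteration 2:
  u = (3 - (3)·0.462 - (1)·0.154 - (-1)·0.000) / (6) = 0.243
  v = (6 - (4)·0.500 - (-2)·0.154 - (-4)·0.000) / (13) = 0.331
  w = (2 - (-4)·0.500 - (2)·0.462 - (3)·0.000) / (13) = 0.237
  t = (0 - (4)·0.500 - (-2)·0.462 - (1)·0.154) / (8) = -0.154

-0.154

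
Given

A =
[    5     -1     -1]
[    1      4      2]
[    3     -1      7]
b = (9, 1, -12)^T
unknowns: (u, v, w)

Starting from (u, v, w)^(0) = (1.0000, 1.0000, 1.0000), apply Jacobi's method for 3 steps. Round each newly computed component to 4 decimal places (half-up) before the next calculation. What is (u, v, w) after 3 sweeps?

Iteration 1:
  u = (9 - (-1)·1.0000 - (-1)·1.0000) / (5) = 2.2000
  v = (1 - (1)·1.0000 - (2)·1.0000) / (4) = -0.5000
  w = (-12 - (3)·1.0000 - (-1)·1.0000) / (7) = -2.0000
Iteration 2:
  u = (9 - (-1)·-0.5000 - (-1)·-2.0000) / (5) = 1.3000
  v = (1 - (1)·2.2000 - (2)·-2.0000) / (4) = 0.7000
  w = (-12 - (3)·2.2000 - (-1)·-0.5000) / (7) = -2.7286
Iteration 3:
  u = (9 - (-1)·0.7000 - (-1)·-2.7286) / (5) = 1.3943
  v = (1 - (1)·1.3000 - (2)·-2.7286) / (4) = 1.2893
  w = (-12 - (3)·1.3000 - (-1)·0.7000) / (7) = -2.1714

(1.3943, 1.2893, -2.1714)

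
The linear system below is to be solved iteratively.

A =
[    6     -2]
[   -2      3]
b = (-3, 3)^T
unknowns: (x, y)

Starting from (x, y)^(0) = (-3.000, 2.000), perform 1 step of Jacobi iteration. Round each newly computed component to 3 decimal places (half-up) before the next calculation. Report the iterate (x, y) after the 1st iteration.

Iteration 1:
  x = (-3 - (-2)·2.000) / (6) = 0.167
  y = (3 - (-2)·-3.000) / (3) = -1.000

(0.167, -1.000)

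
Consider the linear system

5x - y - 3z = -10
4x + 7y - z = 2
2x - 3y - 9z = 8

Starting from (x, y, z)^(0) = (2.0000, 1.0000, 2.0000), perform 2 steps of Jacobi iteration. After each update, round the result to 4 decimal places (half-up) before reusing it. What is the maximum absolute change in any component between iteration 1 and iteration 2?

1.9810

Iteration 1:
  x = (-10 - (-1)·1.0000 - (-3)·2.0000) / (5) = -0.6000
  y = (2 - (4)·2.0000 - (-1)·2.0000) / (7) = -0.5714
  z = (8 - (2)·2.0000 - (-3)·1.0000) / (-9) = -0.7778
Iteration 2:
  x = (-10 - (-1)·-0.5714 - (-3)·-0.7778) / (5) = -2.5810
  y = (2 - (4)·-0.6000 - (-1)·-0.7778) / (7) = 0.5175
  z = (8 - (2)·-0.6000 - (-3)·-0.5714) / (-9) = -0.8318
Change: (-1.9810, 1.0889, -0.0540) → max |·| = 1.9810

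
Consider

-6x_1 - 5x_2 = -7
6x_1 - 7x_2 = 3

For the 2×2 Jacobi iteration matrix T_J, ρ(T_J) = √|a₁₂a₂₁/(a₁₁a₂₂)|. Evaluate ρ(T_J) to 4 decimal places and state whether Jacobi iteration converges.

a₁₂a₂₁/(a₁₁a₂₂) = (-5)·(6) / ((-6)·(-7)) = -0.714286
ρ = √|-0.714286| = √0.714286 = 0.8452
ρ < 1, so Jacobi converges

0.8452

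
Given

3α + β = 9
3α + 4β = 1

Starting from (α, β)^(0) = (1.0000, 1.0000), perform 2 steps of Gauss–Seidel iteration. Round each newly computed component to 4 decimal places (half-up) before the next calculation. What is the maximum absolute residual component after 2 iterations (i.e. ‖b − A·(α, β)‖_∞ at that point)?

Iteration 1:
  α = (9 - (1)·1.0000) / (3) = 2.6667
  β = (1 - (3)·2.6667) / (4) = -1.7500
Iteration 2:
  α = (9 - (1)·-1.7500) / (3) = 3.5833
  β = (1 - (3)·3.5833) / (4) = -2.4375
Residual b − A·x = (0.6876, 0.0001); ∞-norm = 0.6876

0.6876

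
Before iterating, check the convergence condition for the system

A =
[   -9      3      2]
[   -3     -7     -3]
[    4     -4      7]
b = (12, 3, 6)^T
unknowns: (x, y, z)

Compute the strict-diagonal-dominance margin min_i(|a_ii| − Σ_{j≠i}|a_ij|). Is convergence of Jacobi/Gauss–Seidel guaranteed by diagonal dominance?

row 1: |-9| − (3+2) = 4
row 2: |-7| − (3+3) = 1
row 3: |7| − (4+4) = -1
minimum over rows = -1 → not strictly diagonally dominant

-1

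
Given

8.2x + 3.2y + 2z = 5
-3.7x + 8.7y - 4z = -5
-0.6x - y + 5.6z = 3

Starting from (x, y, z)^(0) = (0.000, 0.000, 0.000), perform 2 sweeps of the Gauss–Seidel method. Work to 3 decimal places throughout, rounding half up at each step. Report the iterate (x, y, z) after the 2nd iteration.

Iteration 1:
  x = (5 - (3.2)·0.000 - (2)·0.000) / (8.2) = 0.610
  y = (-5 - (-3.7)·0.610 - (-4)·0.000) / (8.7) = -0.315
  z = (3 - (-0.6)·0.610 - (-1)·-0.315) / (5.6) = 0.545
Iteration 2:
  x = (5 - (3.2)·-0.315 - (2)·0.545) / (8.2) = 0.600
  y = (-5 - (-3.7)·0.600 - (-4)·0.545) / (8.7) = -0.069
  z = (3 - (-0.6)·0.600 - (-1)·-0.069) / (5.6) = 0.588

(0.600, -0.069, 0.588)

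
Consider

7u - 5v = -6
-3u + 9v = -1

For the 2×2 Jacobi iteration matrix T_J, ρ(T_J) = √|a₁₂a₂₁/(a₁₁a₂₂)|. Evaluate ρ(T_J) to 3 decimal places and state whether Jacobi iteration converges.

0.488

a₁₂a₂₁/(a₁₁a₂₂) = (-5)·(-3) / ((7)·(9)) = 0.238095
ρ = √|0.238095| = √0.238095 = 0.488
ρ < 1, so Jacobi converges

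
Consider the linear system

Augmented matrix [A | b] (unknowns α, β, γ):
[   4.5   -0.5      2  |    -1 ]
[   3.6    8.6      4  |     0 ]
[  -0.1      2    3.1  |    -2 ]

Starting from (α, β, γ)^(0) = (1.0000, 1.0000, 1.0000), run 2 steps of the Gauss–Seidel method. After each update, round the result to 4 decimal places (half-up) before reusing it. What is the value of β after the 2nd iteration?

Iteration 1:
  α = (-1 - (-0.5)·1.0000 - (2)·1.0000) / (4.5) = -0.5556
  β = (0 - (3.6)·-0.5556 - (4)·1.0000) / (8.6) = -0.2325
  γ = (-2 - (-0.1)·-0.5556 - (2)·-0.2325) / (3.1) = -0.5131
Iteration 2:
  α = (-1 - (-0.5)·-0.2325 - (2)·-0.5131) / (4.5) = -0.0200
  β = (0 - (3.6)·-0.0200 - (4)·-0.5131) / (8.6) = 0.2470
  γ = (-2 - (-0.1)·-0.0200 - (2)·0.2470) / (3.1) = -0.8052

0.2470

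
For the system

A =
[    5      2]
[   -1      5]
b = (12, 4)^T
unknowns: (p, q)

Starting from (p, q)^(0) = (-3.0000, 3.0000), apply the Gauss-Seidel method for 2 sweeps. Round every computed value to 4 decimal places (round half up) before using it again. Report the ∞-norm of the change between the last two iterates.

0.7840

Iteration 1:
  p = (12 - (2)·3.0000) / (5) = 1.2000
  q = (4 - (-1)·1.2000) / (5) = 1.0400
Iteration 2:
  p = (12 - (2)·1.0400) / (5) = 1.9840
  q = (4 - (-1)·1.9840) / (5) = 1.1968
Change: (0.7840, 0.1568) → max |·| = 0.7840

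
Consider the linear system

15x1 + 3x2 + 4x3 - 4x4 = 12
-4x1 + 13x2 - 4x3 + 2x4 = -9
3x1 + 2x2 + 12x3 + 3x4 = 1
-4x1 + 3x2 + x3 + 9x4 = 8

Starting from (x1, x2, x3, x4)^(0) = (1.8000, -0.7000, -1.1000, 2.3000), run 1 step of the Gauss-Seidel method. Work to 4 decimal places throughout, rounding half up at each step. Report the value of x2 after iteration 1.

Iteration 1:
  x1 = (12 - (3)·-0.7000 - (4)·-1.1000 - (-4)·2.3000) / (15) = 1.8467
  x2 = (-9 - (-4)·1.8467 - (-4)·-1.1000 - (2)·2.3000) / (13) = -0.8164
  x3 = (1 - (3)·1.8467 - (2)·-0.8164 - (3)·2.3000) / (12) = -0.8173
  x4 = (8 - (-4)·1.8467 - (3)·-0.8164 - (1)·-0.8173) / (9) = 2.0726

-0.8164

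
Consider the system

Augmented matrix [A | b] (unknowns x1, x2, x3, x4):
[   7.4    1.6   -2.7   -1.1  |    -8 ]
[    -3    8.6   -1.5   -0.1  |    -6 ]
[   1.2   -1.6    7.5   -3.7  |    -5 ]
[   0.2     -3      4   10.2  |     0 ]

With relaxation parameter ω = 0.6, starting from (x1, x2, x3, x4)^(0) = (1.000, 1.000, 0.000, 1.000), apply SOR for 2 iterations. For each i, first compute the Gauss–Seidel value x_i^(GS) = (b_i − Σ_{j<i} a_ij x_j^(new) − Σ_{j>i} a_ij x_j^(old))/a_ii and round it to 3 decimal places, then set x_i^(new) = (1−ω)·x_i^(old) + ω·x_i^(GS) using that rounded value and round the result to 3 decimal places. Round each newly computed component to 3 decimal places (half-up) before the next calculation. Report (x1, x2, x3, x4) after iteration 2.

Iteration 1:
  x1: GS value = (-8 - (1.6)·1.000 - (-2.7)·0.000 - (-1.1)·1.000) / (7.4) = -1.149;  x1 ← (1−ω)·1.000 + ω·-1.149 = -0.289
  x2: GS value = (-6 - (-3)·-0.289 - (-1.5)·0.000 - (-0.1)·1.000) / (8.6) = -0.787;  x2 ← (1−ω)·1.000 + ω·-0.787 = -0.072
  x3: GS value = (-5 - (1.2)·-0.289 - (-1.6)·-0.072 - (-3.7)·1.000) / (7.5) = -0.142;  x3 ← (1−ω)·0.000 + ω·-0.142 = -0.085
  x4: GS value = (0 - (0.2)·-0.289 - (-3)·-0.072 - (4)·-0.085) / (10.2) = 0.018;  x4 ← (1−ω)·1.000 + ω·0.018 = 0.411
Iteration 2:
  x1: GS value = (-8 - (1.6)·-0.072 - (-2.7)·-0.085 - (-1.1)·0.411) / (7.4) = -1.035;  x1 ← (1−ω)·-0.289 + ω·-1.035 = -0.737
  x2: GS value = (-6 - (-3)·-0.737 - (-1.5)·-0.085 - (-0.1)·0.411) / (8.6) = -0.965;  x2 ← (1−ω)·-0.072 + ω·-0.965 = -0.608
  x3: GS value = (-5 - (1.2)·-0.737 - (-1.6)·-0.608 - (-3.7)·0.411) / (7.5) = -0.476;  x3 ← (1−ω)·-0.085 + ω·-0.476 = -0.320
  x4: GS value = (0 - (0.2)·-0.737 - (-3)·-0.608 - (4)·-0.320) / (10.2) = -0.039;  x4 ← (1−ω)·0.411 + ω·-0.039 = 0.141

(-0.737, -0.608, -0.320, 0.141)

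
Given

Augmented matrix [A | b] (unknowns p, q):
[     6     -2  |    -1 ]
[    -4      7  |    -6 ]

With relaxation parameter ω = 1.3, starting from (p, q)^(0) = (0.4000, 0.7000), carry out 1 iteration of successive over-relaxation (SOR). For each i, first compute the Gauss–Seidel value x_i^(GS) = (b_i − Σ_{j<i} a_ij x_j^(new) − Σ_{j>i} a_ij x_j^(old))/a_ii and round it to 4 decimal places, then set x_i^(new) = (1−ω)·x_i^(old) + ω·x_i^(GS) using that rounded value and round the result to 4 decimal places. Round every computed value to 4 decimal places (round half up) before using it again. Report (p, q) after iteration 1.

(-0.0333, -1.3491)

Iteration 1:
  p: GS value = (-1 - (-2)·0.7000) / (6) = 0.0667;  p ← (1−ω)·0.4000 + ω·0.0667 = -0.0333
  q: GS value = (-6 - (-4)·-0.0333) / (7) = -0.8762;  q ← (1−ω)·0.7000 + ω·-0.8762 = -1.3491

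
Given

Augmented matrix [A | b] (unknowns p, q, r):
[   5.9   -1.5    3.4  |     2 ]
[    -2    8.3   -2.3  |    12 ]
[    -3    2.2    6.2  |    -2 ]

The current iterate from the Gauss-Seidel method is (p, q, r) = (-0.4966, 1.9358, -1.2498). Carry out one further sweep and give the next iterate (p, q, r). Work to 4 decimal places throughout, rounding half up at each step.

One sweep:
  p = (2 - (-1.5)·1.9358 - (3.4)·-1.2498) / (5.9) = 1.5514
  q = (12 - (-2)·1.5514 - (-2.3)·-1.2498) / (8.3) = 1.4733
  r = (-2 - (-3)·1.5514 - (2.2)·1.4733) / (6.2) = -0.0947

(1.5514, 1.4733, -0.0947)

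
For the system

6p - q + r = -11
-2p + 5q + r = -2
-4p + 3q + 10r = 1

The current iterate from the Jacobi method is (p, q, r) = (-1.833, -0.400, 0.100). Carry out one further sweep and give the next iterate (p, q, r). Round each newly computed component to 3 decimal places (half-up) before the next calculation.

(-1.917, -1.153, -0.513)

One sweep:
  p = (-11 - (-1)·-0.400 - (1)·0.100) / (6) = -1.917
  q = (-2 - (-2)·-1.833 - (1)·0.100) / (5) = -1.153
  r = (1 - (-4)·-1.833 - (3)·-0.400) / (10) = -0.513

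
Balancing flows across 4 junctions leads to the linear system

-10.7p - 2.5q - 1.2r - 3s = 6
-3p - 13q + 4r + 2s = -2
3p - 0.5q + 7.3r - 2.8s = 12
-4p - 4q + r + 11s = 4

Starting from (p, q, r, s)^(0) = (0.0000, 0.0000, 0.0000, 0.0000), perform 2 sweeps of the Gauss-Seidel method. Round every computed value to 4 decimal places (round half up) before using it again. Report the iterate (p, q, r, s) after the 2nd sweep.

(-0.8647, 0.9500, 2.0990, 0.2038)

Iteration 1:
  p = (6 - (-2.5)·0.0000 - (-1.2)·0.0000 - (-3)·0.0000) / (-10.7) = -0.5607
  q = (-2 - (-3)·-0.5607 - (4)·0.0000 - (2)·0.0000) / (-13) = 0.2832
  r = (12 - (3)·-0.5607 - (-0.5)·0.2832 - (-2.8)·0.0000) / (7.3) = 1.8937
  s = (4 - (-4)·-0.5607 - (-4)·0.2832 - (1)·1.8937) / (11) = 0.0906
Iteration 2:
  p = (6 - (-2.5)·0.2832 - (-1.2)·1.8937 - (-3)·0.0906) / (-10.7) = -0.8647
  q = (-2 - (-3)·-0.8647 - (4)·1.8937 - (2)·0.0906) / (-13) = 0.9500
  r = (12 - (3)·-0.8647 - (-0.5)·0.9500 - (-2.8)·0.0906) / (7.3) = 2.0990
  s = (4 - (-4)·-0.8647 - (-4)·0.9500 - (1)·2.0990) / (11) = 0.2038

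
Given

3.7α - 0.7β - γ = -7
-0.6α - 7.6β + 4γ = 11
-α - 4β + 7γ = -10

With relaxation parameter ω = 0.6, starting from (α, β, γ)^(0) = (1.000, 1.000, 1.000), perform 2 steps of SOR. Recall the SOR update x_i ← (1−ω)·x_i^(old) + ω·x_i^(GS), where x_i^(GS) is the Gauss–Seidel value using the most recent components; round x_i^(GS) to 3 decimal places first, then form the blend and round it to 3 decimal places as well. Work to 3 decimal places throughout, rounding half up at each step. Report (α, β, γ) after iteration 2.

Iteration 1:
  α: GS value = (-7 - (-0.7)·1.000 - (-1)·1.000) / (3.7) = -1.432;  α ← (1−ω)·1.000 + ω·-1.432 = -0.459
  β: GS value = (11 - (-0.6)·-0.459 - (4)·1.000) / (-7.6) = -0.885;  β ← (1−ω)·1.000 + ω·-0.885 = -0.131
  γ: GS value = (-10 - (-1)·-0.459 - (-4)·-0.131) / (7) = -1.569;  γ ← (1−ω)·1.000 + ω·-1.569 = -0.541
Iteration 2:
  α: GS value = (-7 - (-0.7)·-0.131 - (-1)·-0.541) / (3.7) = -2.063;  α ← (1−ω)·-0.459 + ω·-2.063 = -1.421
  β: GS value = (11 - (-0.6)·-1.421 - (4)·-0.541) / (-7.6) = -1.620;  β ← (1−ω)·-0.131 + ω·-1.620 = -1.024
  γ: GS value = (-10 - (-1)·-1.421 - (-4)·-1.024) / (7) = -2.217;  γ ← (1−ω)·-0.541 + ω·-2.217 = -1.547

(-1.421, -1.024, -1.547)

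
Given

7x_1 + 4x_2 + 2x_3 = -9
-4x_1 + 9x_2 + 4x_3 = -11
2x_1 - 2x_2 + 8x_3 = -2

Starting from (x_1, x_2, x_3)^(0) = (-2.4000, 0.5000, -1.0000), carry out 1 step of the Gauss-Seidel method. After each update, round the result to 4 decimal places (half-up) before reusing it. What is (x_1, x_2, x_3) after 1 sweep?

Iteration 1:
  x_1 = (-9 - (4)·0.5000 - (2)·-1.0000) / (7) = -1.2857
  x_2 = (-11 - (-4)·-1.2857 - (4)·-1.0000) / (9) = -1.3492
  x_3 = (-2 - (2)·-1.2857 - (-2)·-1.3492) / (8) = -0.2659

(-1.2857, -1.3492, -0.2659)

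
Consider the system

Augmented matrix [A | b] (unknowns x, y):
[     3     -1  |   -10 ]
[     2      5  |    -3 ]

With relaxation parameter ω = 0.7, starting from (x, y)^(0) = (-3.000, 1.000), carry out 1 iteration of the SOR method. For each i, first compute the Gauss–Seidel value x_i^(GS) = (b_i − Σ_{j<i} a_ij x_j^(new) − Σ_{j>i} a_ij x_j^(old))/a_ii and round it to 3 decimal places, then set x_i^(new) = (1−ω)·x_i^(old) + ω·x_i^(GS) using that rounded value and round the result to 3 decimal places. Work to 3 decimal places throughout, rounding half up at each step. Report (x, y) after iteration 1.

Iteration 1:
  x: GS value = (-10 - (-1)·1.000) / (3) = -3.000;  x ← (1−ω)·-3.000 + ω·-3.000 = -3.000
  y: GS value = (-3 - (2)·-3.000) / (5) = 0.600;  y ← (1−ω)·1.000 + ω·0.600 = 0.720

(-3.000, 0.720)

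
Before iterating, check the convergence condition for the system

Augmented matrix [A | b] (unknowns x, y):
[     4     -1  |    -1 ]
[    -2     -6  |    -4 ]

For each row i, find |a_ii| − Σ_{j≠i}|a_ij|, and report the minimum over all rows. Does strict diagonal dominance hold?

row 1: |4| − (1) = 3
row 2: |-6| − (2) = 4
minimum over rows = 3 → strictly diagonally dominant (convergence guaranteed)

3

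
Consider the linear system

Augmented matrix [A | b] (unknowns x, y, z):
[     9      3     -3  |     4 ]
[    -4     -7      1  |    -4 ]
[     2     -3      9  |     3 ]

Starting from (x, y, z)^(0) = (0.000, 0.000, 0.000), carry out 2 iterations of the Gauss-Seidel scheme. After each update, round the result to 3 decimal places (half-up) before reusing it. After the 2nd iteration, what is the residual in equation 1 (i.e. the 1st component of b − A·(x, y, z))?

-0.092

Iteration 1:
  x = (4 - (3)·0.000 - (-3)·0.000) / (9) = 0.444
  y = (-4 - (-4)·0.444 - (1)·0.000) / (-7) = 0.318
  z = (3 - (2)·0.444 - (-3)·0.318) / (9) = 0.341
Iteration 2:
  x = (4 - (3)·0.318 - (-3)·0.341) / (9) = 0.452
  y = (-4 - (-4)·0.452 - (1)·0.341) / (-7) = 0.362
  z = (3 - (2)·0.452 - (-3)·0.362) / (9) = 0.354
Residual b − A·x = (-0.092, -0.012, -0.004)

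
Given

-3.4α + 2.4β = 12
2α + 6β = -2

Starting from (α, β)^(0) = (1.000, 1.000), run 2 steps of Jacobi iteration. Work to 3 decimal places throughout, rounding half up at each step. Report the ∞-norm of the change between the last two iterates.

1.275

Iteration 1:
  α = (12 - (2.4)·1.000) / (-3.4) = -2.824
  β = (-2 - (2)·1.000) / (6) = -0.667
Iteration 2:
  α = (12 - (2.4)·-0.667) / (-3.4) = -4.000
  β = (-2 - (2)·-2.824) / (6) = 0.608
Change: (-1.176, 1.275) → max |·| = 1.275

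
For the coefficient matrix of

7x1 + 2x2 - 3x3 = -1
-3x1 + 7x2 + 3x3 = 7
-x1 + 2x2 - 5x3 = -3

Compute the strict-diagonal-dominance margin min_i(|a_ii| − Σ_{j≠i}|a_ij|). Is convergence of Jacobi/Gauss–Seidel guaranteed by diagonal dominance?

row 1: |7| − (2+3) = 2
row 2: |7| − (3+3) = 1
row 3: |-5| − (1+2) = 2
minimum over rows = 1 → strictly diagonally dominant (convergence guaranteed)

1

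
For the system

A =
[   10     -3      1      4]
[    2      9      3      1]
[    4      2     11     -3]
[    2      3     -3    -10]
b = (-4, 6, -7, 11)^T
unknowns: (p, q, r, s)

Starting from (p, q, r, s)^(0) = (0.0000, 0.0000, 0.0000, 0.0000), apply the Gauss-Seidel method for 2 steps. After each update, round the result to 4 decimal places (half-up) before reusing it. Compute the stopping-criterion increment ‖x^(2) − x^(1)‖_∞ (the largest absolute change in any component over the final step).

0.5954

Iteration 1:
  p = (-4 - (-3)·0.0000 - (1)·0.0000 - (4)·0.0000) / (10) = -0.4000
  q = (6 - (2)·-0.4000 - (3)·0.0000 - (1)·0.0000) / (9) = 0.7556
  r = (-7 - (4)·-0.4000 - (2)·0.7556 - (-3)·0.0000) / (11) = -0.6283
  s = (11 - (2)·-0.4000 - (3)·0.7556 - (-3)·-0.6283) / (-10) = -0.7648
Iteration 2:
  p = (-4 - (-3)·0.7556 - (1)·-0.6283 - (4)·-0.7648) / (10) = 0.1954
  q = (6 - (2)·0.1954 - (3)·-0.6283 - (1)·-0.7648) / (9) = 0.9177
  r = (-7 - (4)·0.1954 - (2)·0.9177 - (-3)·-0.7648) / (11) = -1.0829
  s = (11 - (2)·0.1954 - (3)·0.9177 - (-3)·-1.0829) / (-10) = -0.4607
Change: (0.5954, 0.1621, -0.4546, 0.3041) → max |·| = 0.5954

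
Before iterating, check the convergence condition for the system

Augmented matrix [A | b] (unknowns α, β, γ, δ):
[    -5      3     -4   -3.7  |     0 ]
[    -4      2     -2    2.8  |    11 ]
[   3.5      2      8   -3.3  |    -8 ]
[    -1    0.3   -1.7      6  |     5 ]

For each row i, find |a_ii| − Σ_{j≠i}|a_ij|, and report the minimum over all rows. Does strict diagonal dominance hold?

row 1: |-5| − (3+4+3.7) = -5.7
row 2: |2| − (4+2+2.8) = -6.8
row 3: |8| − (3.5+2+3.3) = -0.8
row 4: |6| − (1+0.3+1.7) = 3
minimum over rows = -6.8 → not strictly diagonally dominant

-6.8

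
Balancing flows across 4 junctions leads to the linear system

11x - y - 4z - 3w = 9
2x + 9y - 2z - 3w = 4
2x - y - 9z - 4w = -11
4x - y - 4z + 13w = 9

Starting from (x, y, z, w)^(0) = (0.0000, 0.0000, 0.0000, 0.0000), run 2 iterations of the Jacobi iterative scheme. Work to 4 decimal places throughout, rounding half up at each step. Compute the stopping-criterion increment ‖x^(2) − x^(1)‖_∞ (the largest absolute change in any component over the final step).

Iteration 1:
  x = (9 - (-1)·0.0000 - (-4)·0.0000 - (-3)·0.0000) / (11) = 0.8182
  y = (4 - (2)·0.0000 - (-2)·0.0000 - (-3)·0.0000) / (9) = 0.4444
  z = (-11 - (2)·0.0000 - (-1)·0.0000 - (-4)·0.0000) / (-9) = 1.2222
  w = (9 - (4)·0.0000 - (-1)·0.0000 - (-4)·0.0000) / (13) = 0.6923
Iteration 2:
  x = (9 - (-1)·0.4444 - (-4)·1.2222 - (-3)·0.6923) / (11) = 1.4918
  y = (4 - (2)·0.8182 - (-2)·1.2222 - (-3)·0.6923) / (9) = 0.7650
  z = (-11 - (2)·0.8182 - (-1)·0.4444 - (-4)·0.6923) / (-9) = 1.0470
  w = (9 - (4)·0.8182 - (-1)·0.4444 - (-4)·1.2222) / (13) = 0.8508
Change: (0.6736, 0.3206, -0.1752, 0.1585) → max |·| = 0.6736

0.6736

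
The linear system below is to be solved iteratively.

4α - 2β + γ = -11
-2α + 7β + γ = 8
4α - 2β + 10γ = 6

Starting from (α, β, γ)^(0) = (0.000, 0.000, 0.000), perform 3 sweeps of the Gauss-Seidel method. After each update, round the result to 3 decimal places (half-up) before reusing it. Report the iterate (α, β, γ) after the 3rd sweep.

Iteration 1:
  α = (-11 - (-2)·0.000 - (1)·0.000) / (4) = -2.750
  β = (8 - (-2)·-2.750 - (1)·0.000) / (7) = 0.357
  γ = (6 - (4)·-2.750 - (-2)·0.357) / (10) = 1.771
Iteration 2:
  α = (-11 - (-2)·0.357 - (1)·1.771) / (4) = -3.014
  β = (8 - (-2)·-3.014 - (1)·1.771) / (7) = 0.029
  γ = (6 - (4)·-3.014 - (-2)·0.029) / (10) = 1.811
Iteration 3:
  α = (-11 - (-2)·0.029 - (1)·1.811) / (4) = -3.188
  β = (8 - (-2)·-3.188 - (1)·1.811) / (7) = -0.027
  γ = (6 - (4)·-3.188 - (-2)·-0.027) / (10) = 1.870

(-3.188, -0.027, 1.870)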